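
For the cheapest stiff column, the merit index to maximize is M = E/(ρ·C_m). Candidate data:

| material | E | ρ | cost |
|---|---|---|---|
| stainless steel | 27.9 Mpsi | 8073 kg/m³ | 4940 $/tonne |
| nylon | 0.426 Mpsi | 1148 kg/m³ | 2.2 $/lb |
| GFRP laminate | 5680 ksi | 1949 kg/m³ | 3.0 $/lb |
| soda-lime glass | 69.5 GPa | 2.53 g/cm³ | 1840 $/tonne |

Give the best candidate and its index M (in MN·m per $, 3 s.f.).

Normalizing units and computing the index:
  stainless steel: E = 192.4 GPa, ρ = 8073 kg/m³, cost = 4.940 $/kg
  nylon: E = 2.937 GPa, ρ = 1148 kg/m³, cost = 4.850 $/kg
  GFRP laminate: E = 39.16 GPa, ρ = 1949 kg/m³, cost = 6.614 $/kg
  soda-lime glass: E = 69.50 GPa, ρ = 2530 kg/m³, cost = 1.840 $/kg
  soda-lime glass: M = 14.9 MN·m per $
  stainless steel: M = 4.82 MN·m per $
  GFRP laminate: M = 3.04 MN·m per $
  nylon: M = 0.528 MN·m per $
Soda-lime glass ranks first.

soda-lime glass, M = 14.9 MN·m per $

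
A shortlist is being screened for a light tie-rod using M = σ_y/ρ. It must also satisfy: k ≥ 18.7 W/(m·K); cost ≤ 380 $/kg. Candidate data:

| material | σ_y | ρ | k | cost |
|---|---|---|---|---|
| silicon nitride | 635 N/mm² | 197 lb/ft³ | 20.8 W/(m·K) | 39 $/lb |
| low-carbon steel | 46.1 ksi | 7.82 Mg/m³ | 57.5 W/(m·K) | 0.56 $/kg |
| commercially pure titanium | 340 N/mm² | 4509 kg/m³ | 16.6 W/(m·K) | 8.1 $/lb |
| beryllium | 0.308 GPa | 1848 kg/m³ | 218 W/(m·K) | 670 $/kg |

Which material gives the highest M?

Screen on constraints: k ≥ 18.7 W/(m·K); cost ≤ 380 $/kg. Survivors: silicon nitride, low-carbon steel.
In SI units:
  silicon nitride: σ_y = 635.0 MPa, ρ = 3156 kg/m³
  low-carbon steel: σ_y = 317.8 MPa, ρ = 7820 kg/m³
  silicon nitride: M = 201 kN·m/kg
  low-carbon steel: M = 40.6 kN·m/kg
The maximum is for silicon nitride.

silicon nitride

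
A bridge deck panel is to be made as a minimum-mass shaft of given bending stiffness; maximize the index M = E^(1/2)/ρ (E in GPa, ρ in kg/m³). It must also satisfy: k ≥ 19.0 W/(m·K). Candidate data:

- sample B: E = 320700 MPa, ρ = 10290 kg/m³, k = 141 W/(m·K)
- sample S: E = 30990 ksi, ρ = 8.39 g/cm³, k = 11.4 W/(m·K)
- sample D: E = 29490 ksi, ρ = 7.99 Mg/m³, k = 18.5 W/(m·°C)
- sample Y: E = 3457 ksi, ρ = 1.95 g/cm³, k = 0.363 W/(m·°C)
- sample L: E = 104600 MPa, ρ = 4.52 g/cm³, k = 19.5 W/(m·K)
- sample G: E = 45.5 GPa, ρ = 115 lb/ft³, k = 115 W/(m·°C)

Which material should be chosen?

sample G

Screen on constraints: k ≥ 19.0 W/(m·K). Survivors: sample B, sample L, sample G.
Putting every candidate on a common basis:
  sample B: E = 320.7 GPa, ρ = 10290 kg/m³
  sample L: E = 104.6 GPa, ρ = 4520 kg/m³
  sample G: E = 45.50 GPa, ρ = 1842 kg/m³
  sample G: M = 3.66×10⁻³
  sample L: M = 2.26×10⁻³
  sample B: M = 1.74×10⁻³
Highest index: sample G.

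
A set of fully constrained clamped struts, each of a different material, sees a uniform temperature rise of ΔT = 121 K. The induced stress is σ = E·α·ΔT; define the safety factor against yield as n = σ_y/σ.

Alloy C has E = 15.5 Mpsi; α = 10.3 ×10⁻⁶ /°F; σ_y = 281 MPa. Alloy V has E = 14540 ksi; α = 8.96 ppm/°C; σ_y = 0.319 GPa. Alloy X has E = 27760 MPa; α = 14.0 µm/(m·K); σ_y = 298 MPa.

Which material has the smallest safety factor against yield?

Per material, after unit conversion:
  alloy C: E = 106.9, α = 18.5, σ_y = 281.0 → σ = 240 MPa, n = 1.17
  alloy V: E = 100.2, α = 8.96, σ_y = 319.0 → σ = 109 MPa, n = 2.94
  alloy X: E = 27.76, α = 14.0, σ_y = 298.0 → σ = 47.0 MPa, n = 6.34
Alloy C has the lowest safety factor, n = 1.17.

alloy C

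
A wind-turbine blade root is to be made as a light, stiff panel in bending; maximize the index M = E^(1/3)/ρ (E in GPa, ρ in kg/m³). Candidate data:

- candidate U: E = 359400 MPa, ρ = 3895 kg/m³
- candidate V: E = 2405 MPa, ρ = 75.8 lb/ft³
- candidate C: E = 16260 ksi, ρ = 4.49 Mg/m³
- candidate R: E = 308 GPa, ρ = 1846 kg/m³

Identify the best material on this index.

candidate R

After converting to SI:
  candidate U: E = 359.4 GPa, ρ = 3895 kg/m³
  candidate V: E = 2.405 GPa, ρ = 1214 kg/m³
  candidate C: E = 112.1 GPa, ρ = 4490 kg/m³
  candidate R: E = 308.0 GPa, ρ = 1846 kg/m³
  candidate R: M = 3.66×10⁻³
  candidate U: M = 1.83×10⁻³
  candidate V: M = 1.10×10⁻³
  candidate C: M = 1.07×10⁻³
Highest index: candidate R.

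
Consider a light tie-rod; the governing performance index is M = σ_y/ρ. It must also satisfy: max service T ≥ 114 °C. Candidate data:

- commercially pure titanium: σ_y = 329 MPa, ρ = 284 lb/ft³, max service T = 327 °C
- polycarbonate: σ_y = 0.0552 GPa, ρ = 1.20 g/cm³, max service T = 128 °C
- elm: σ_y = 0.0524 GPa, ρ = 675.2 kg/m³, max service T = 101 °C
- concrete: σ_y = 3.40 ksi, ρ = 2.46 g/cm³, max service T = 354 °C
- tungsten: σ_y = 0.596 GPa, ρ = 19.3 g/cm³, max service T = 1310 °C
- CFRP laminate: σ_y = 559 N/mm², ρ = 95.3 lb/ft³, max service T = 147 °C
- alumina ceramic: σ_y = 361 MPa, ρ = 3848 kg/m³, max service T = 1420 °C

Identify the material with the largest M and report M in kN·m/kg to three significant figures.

CFRP laminate, M = 366 kN·m/kg

Screen on constraints: max service T ≥ 114 °C. Survivors: commercially pure titanium, polycarbonate, concrete, tungsten, CFRP laminate, alumina ceramic.
Putting every candidate on a common basis:
  commercially pure titanium: σ_y = 329.0 MPa, ρ = 4549 kg/m³
  polycarbonate: σ_y = 55.20 MPa, ρ = 1200 kg/m³
  concrete: σ_y = 23.44 MPa, ρ = 2460 kg/m³
  tungsten: σ_y = 596.0 MPa, ρ = 19300 kg/m³
  CFRP laminate: σ_y = 559.0 MPa, ρ = 1527 kg/m³
  alumina ceramic: σ_y = 361.0 MPa, ρ = 3848 kg/m³
  CFRP laminate: M = 366 kN·m/kg
  alumina ceramic: M = 93.8 kN·m/kg
  commercially pure titanium: M = 72.3 kN·m/kg
  polycarbonate: M = 46.0 kN·m/kg
  tungsten: M = 30.9 kN·m/kg
  concrete: M = 9.53 kN·m/kg
CFRP laminate ranks first.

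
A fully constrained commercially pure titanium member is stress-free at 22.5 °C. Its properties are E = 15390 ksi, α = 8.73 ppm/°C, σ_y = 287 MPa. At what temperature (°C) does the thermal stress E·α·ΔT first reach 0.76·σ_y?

E = 15390 ksi = 106.1 GPa.
E·α·ΔT = 218.1 MPa ⇒ ΔT = 218.1 / (106.1×10³ × 8.73×10⁻⁶) = 235.5 K.
T = 22.5 + 235.5 = 258.0 °C.

258 °C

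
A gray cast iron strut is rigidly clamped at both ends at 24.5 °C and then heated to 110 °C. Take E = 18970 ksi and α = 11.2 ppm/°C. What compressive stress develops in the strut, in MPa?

E = 18970 ksi = 130.8 GPa.
ΔT = 85.50 K. Constrained thermal stress σ = E·α·ΔT = 130.8×10³ MPa × 11.2×10⁻⁶ × 85.50 = 125 MPa (compressive).

125 MPa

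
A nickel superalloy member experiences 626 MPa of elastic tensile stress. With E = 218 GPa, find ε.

ε = σ/E = 626 / 218000 = 2.87×10⁻³.

2.87×10⁻³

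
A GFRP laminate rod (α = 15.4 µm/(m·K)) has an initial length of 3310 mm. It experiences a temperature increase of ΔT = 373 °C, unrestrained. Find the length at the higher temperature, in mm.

3329.0 mm

ΔL = α·L₀·ΔT = 15.4×10⁻⁶ × 3310 mm × 373.0 K = 19.0 mm.
L = L₀ + ΔL = 3310 + 19.0 = 3329.0 mm.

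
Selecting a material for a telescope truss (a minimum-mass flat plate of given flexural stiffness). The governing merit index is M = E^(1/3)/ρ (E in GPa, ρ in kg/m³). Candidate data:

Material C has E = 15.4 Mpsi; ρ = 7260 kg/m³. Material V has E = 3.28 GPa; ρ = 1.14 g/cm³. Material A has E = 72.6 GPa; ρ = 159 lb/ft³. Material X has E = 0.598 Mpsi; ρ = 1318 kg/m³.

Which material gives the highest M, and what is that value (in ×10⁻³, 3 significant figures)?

material A, M = 1.64×10⁻³

Putting every candidate on a common basis:
  material C: E = 106.2 GPa, ρ = 7260 kg/m³
  material V: E = 3.280 GPa, ρ = 1140 kg/m³
  material A: E = 72.60 GPa, ρ = 2547 kg/m³
  material X: E = 4.123 GPa, ρ = 1318 kg/m³
  material A: M = 1.64×10⁻³
  material V: M = 1.30×10⁻³
  material X: M = 1.22×10⁻³
  material C: M = 0.652×10⁻³
Highest index: material A.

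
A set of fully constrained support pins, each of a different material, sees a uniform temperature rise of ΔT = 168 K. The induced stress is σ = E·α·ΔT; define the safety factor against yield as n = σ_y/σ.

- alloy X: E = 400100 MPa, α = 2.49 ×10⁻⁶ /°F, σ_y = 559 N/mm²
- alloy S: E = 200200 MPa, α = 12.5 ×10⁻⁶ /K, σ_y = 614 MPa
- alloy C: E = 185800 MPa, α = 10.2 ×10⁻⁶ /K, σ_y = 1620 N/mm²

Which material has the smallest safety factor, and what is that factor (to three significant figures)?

Converting E to GPa, α to ×10⁻⁶/K, σ_y to MPa, then σ and n for each:
  alloy X: E = 400.1, α = 4.48, σ_y = 559.0 → σ = 301 MPa, n = 1.86
  alloy S: E = 200.2, α = 12.5, σ_y = 614.0 → σ = 420 MPa, n = 1.46
  alloy C: E = 185.8, α = 10.2, σ_y = 1620 → σ = 318 MPa, n = 5.09
Alloy S has the lowest safety factor, n = 1.46.

alloy S, n = 1.46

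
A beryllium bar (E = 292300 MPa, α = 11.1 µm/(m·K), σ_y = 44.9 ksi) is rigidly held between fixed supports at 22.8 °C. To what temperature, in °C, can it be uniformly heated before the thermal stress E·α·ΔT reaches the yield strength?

E = 292300 MPa = 292.3 GPa.
σ_y = 44.9 ksi = 309.6 MPa.
E·α·ΔT = 309.6 MPa ⇒ ΔT = 309.6 / (292.3×10³ × 11.1×10⁻⁶) = 95.41 K.
T = 22.8 + 95.41 = 118.2 °C.

118 °C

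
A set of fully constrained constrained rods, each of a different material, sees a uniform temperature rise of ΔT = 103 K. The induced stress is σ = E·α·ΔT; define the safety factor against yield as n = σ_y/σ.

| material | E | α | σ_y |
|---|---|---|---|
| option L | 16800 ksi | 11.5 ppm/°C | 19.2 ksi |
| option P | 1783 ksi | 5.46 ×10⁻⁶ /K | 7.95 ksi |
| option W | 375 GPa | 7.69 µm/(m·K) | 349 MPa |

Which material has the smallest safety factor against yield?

Per material, after unit conversion:
  option L: E = 115.8, α = 11.5, σ_y = 132.4 → σ = 137 MPa, n = 0.965
  option P: E = 12.29, α = 5.46, σ_y = 54.81 → σ = 6.91 MPa, n = 7.93
  option W: E = 375.0, α = 7.69, σ_y = 349.0 → σ = 297 MPa, n = 1.17
Option L has the lowest safety factor, n = 0.965.

option L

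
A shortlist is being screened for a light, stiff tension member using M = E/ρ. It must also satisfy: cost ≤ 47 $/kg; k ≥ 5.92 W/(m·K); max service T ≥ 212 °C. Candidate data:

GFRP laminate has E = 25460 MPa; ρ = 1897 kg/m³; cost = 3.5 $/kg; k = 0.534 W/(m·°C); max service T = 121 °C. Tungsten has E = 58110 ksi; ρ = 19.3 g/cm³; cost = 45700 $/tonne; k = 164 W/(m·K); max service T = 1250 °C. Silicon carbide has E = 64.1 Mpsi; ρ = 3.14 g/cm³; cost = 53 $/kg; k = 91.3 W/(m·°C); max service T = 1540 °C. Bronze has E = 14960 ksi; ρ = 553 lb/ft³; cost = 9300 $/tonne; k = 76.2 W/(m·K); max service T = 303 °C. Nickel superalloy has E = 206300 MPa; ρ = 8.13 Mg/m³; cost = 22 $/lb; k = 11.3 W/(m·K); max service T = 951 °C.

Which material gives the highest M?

tungsten

Screen on constraints: cost ≤ 47 $/kg; k ≥ 5.92 W/(m·K); max service T ≥ 212 °C. Survivors: tungsten, bronze.
Putting every candidate on a common basis:
  tungsten: E = 400.7 GPa, ρ = 19300 kg/m³
  bronze: E = 103.1 GPa, ρ = 8858 kg/m³
  tungsten: M = 20.8 MN·m/kg
  bronze: M = 11.6 MN·m/kg
Tungsten has the largest M.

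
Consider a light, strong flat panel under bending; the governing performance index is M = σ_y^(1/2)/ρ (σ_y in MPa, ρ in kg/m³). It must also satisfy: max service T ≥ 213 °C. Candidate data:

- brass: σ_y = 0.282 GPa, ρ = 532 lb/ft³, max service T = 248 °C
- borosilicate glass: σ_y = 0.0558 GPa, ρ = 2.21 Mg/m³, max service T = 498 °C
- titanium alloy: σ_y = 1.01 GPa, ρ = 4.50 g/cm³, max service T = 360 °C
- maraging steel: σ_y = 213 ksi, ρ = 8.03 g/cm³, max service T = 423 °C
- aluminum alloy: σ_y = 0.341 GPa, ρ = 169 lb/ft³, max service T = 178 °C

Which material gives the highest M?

Screen on constraints: max service T ≥ 213 °C. Survivors: brass, borosilicate glass, titanium alloy, maraging steel.
Convert each candidate to consistent units, then evaluate M:
  brass: σ_y = 282.0 MPa, ρ = 8522 kg/m³
  borosilicate glass: σ_y = 55.80 MPa, ρ = 2210 kg/m³
  titanium alloy: σ_y = 1010 MPa, ρ = 4500 kg/m³
  maraging steel: σ_y = 1469 MPa, ρ = 8030 kg/m³
  titanium alloy: M = 7.06×10⁻³
  maraging steel: M = 4.77×10⁻³
  borosilicate glass: M = 3.38×10⁻³
  brass: M = 1.97×10⁻³
Titanium alloy has the largest M.

titanium alloy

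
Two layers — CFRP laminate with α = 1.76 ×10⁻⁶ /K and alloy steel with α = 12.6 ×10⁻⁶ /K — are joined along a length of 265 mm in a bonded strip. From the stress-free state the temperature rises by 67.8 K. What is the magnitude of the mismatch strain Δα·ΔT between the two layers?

7.35×10⁻⁴

Δα = |1.76 − 12.6|×10⁻⁶/K = 10.8×10⁻⁶/K.
Mismatch strain = Δα·ΔT = 10.8×10⁻⁶ × 67.8 = 7.35×10⁻⁴.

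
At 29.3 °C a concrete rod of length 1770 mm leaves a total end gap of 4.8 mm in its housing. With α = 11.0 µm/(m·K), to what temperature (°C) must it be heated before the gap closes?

α·L₀·ΔT = 4.8 mm ⇒ ΔT = 4.8 / (11.0×10⁻⁶ × 1770.0) = 246.5 K.
T = 29.3 + 246.5 = 275.8 °C.

276 °C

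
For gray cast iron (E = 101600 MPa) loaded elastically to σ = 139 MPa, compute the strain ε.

1.37×10⁻³

E = 101600 MPa = 101.6 GPa = 101600 MPa.
ε = σ/E = 139 / 101600 = 1.37×10⁻³.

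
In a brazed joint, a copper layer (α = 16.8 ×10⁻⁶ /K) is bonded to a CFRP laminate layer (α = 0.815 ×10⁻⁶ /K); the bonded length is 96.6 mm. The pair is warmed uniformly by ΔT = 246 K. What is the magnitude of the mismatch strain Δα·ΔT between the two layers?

Δα = |16.8 − 0.815|×10⁻⁶/K = 16.0×10⁻⁶/K.
Mismatch strain = Δα·ΔT = 16.0×10⁻⁶ × 246.0 = 3.93×10⁻³.

3.93×10⁻³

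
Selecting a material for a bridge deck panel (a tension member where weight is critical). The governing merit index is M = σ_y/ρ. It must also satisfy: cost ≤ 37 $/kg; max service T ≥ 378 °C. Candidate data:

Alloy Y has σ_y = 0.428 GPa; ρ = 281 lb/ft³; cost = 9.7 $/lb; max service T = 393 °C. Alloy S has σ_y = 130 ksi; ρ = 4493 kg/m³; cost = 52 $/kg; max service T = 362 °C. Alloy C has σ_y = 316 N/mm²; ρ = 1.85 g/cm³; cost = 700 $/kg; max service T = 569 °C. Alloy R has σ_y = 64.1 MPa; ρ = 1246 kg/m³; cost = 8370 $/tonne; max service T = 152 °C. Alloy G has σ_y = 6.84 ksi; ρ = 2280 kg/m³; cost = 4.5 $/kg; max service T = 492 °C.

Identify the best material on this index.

Screen on constraints: cost ≤ 37 $/kg; max service T ≥ 378 °C. Survivors: alloy Y, alloy G.
Putting every candidate on a common basis:
  alloy Y: σ_y = 428.0 MPa, ρ = 4501 kg/m³
  alloy G: σ_y = 47.16 MPa, ρ = 2280 kg/m³
  alloy Y: M = 95.1 kN·m/kg
  alloy G: M = 20.7 kN·m/kg
Alloy Y has the largest M.

alloy Y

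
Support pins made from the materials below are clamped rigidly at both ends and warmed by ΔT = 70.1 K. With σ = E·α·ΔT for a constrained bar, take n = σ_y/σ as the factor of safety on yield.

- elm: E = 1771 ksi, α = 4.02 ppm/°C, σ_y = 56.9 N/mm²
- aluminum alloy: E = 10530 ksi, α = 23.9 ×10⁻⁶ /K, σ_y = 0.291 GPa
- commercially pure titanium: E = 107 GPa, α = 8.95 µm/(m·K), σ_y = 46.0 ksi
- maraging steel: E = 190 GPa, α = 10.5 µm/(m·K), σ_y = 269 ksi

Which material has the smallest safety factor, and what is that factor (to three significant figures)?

aluminum alloy, n = 2.39

Per material, after unit conversion:
  elm: E = 12.21, α = 4.02, σ_y = 56.90 → σ = 3.44 MPa, n = 16.5
  aluminum alloy: E = 72.60, α = 23.9, σ_y = 291.0 → σ = 122 MPa, n = 2.39
  commercially pure titanium: E = 107.0, α = 8.95, σ_y = 317.2 → σ = 67.1 MPa, n = 4.72
  maraging steel: E = 190.0, α = 10.5, σ_y = 1855 → σ = 140 MPa, n = 13.3
Aluminum alloy has the lowest safety factor, n = 2.39.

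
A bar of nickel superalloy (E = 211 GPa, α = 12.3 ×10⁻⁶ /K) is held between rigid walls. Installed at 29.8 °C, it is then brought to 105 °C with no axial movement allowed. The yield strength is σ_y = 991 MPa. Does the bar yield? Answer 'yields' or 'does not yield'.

ΔT = 75.20 K. Constrained thermal stress σ = E·α·ΔT = 211.0×10³ MPa × 12.3×10⁻⁶ × 75.20 = 195 MPa (compressive).
Compare to σ_y = 991 MPa: σ < σ_y, so it does not yield.

does not yield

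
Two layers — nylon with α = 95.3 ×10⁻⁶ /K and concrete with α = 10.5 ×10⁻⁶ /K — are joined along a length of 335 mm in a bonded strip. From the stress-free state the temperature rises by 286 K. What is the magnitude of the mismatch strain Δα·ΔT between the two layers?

Δα = |95.3 − 10.5|×10⁻⁶/K = 84.8×10⁻⁶/K.
Mismatch strain = Δα·ΔT = 84.8×10⁻⁶ × 286.0 = 0.0243.

0.0243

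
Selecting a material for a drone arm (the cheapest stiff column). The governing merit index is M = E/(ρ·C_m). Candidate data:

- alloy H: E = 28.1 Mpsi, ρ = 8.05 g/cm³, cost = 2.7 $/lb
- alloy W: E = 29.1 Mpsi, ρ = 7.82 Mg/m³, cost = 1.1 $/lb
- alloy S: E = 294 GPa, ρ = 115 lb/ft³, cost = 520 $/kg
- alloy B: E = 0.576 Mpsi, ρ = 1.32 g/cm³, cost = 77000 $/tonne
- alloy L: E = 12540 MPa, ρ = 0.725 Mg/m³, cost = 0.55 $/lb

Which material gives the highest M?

Convert each candidate to consistent units, then evaluate M:
  alloy H: E = 193.7 GPa, ρ = 8050 kg/m³, cost = 5.952 $/kg
  alloy W: E = 200.6 GPa, ρ = 7820 kg/m³, cost = 2.425 $/kg
  alloy S: E = 294.0 GPa, ρ = 1842 kg/m³, cost = 520.0 $/kg
  alloy B: E = 3.971 GPa, ρ = 1320 kg/m³, cost = 77.00 $/kg
  alloy L: E = 12.54 GPa, ρ = 725.0 kg/m³, cost = 1.213 $/kg
  alloy L: M = 14.3 MN·m per $
  alloy W: M = 10.6 MN·m per $
  alloy H: M = 4.04 MN·m per $
  alloy S: M = 0.307 MN·m per $
  alloy B: M = 0.0391 MN·m per $
Highest index: alloy L.

alloy L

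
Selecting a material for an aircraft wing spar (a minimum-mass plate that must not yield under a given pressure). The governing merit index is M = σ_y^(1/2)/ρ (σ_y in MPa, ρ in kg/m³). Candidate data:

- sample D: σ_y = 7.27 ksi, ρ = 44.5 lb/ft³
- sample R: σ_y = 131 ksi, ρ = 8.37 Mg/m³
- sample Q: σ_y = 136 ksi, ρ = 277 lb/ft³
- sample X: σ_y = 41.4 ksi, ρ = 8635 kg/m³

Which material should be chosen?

sample D

Convert each candidate to consistent units, then evaluate M:
  sample D: σ_y = 50.12 MPa, ρ = 712.8 kg/m³
  sample R: σ_y = 903.2 MPa, ρ = 8370 kg/m³
  sample Q: σ_y = 937.7 MPa, ρ = 4437 kg/m³
  sample X: σ_y = 285.4 MPa, ρ = 8635 kg/m³
  sample D: M = 9.93×10⁻³
  sample Q: M = 6.90×10⁻³
  sample R: M = 3.59×10⁻³
  sample X: M = 1.96×10⁻³
Highest index: sample D.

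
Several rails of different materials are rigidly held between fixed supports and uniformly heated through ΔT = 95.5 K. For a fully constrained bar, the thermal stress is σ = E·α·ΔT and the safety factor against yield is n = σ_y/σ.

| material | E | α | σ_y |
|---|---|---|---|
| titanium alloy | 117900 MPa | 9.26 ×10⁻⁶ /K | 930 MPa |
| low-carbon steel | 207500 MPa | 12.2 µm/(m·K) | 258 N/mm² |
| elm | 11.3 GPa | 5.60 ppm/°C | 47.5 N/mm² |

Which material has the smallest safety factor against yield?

Converting E to GPa, α to ×10⁻⁶/K, σ_y to MPa, then σ and n for each:
  titanium alloy: E = 117.9, α = 9.26, σ_y = 930.0 → σ = 104 MPa, n = 8.92
  low-carbon steel: E = 207.5, α = 12.2, σ_y = 258.0 → σ = 242 MPa, n = 1.07
  elm: E = 11.30, α = 5.60, σ_y = 47.50 → σ = 6.04 MPa, n = 7.86
Low-carbon steel has the lowest safety factor, n = 1.07.

low-carbon steel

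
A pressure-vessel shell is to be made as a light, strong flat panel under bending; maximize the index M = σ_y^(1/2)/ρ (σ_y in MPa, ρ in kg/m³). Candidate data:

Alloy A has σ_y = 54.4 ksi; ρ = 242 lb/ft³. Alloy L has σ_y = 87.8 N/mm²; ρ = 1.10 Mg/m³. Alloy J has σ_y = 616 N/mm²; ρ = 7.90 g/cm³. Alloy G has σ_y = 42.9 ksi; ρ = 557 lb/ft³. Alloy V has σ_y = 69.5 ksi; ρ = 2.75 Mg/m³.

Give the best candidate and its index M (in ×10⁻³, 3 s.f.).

alloy L, M = 8.52×10⁻³

After converting to SI:
  alloy A: σ_y = 375.1 MPa, ρ = 3876 kg/m³
  alloy L: σ_y = 87.80 MPa, ρ = 1100 kg/m³
  alloy J: σ_y = 616.0 MPa, ρ = 7900 kg/m³
  alloy G: σ_y = 295.8 MPa, ρ = 8922 kg/m³
  alloy V: σ_y = 479.2 MPa, ρ = 2750 kg/m³
  alloy L: M = 8.52×10⁻³
  alloy V: M = 7.96×10⁻³
  alloy A: M = 5.00×10⁻³
  alloy J: M = 3.14×10⁻³
  alloy G: M = 1.93×10⁻³
Alloy L ranks first.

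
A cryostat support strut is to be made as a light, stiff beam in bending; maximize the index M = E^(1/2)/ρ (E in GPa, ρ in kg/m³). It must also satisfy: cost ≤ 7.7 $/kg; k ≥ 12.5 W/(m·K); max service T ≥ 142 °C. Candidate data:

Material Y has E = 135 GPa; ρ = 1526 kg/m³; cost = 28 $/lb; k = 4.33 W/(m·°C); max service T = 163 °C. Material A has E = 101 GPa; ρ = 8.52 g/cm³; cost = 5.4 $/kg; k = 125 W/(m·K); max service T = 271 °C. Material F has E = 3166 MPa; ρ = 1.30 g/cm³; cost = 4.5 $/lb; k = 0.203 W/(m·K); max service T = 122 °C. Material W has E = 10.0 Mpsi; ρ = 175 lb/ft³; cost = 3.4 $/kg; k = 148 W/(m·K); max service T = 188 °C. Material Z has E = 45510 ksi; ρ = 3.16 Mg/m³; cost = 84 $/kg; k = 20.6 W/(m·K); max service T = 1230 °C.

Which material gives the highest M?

Screen on constraints: cost ≤ 7.7 $/kg; k ≥ 12.5 W/(m·K); max service T ≥ 142 °C. Survivors: material A, material W.
Putting every candidate on a common basis:
  material A: E = 101.0 GPa, ρ = 8520 kg/m³
  material W: E = 68.95 GPa, ρ = 2803 kg/m³
  material W: M = 2.96×10⁻³
  material A: M = 1.18×10⁻³
Material W ranks first.

material W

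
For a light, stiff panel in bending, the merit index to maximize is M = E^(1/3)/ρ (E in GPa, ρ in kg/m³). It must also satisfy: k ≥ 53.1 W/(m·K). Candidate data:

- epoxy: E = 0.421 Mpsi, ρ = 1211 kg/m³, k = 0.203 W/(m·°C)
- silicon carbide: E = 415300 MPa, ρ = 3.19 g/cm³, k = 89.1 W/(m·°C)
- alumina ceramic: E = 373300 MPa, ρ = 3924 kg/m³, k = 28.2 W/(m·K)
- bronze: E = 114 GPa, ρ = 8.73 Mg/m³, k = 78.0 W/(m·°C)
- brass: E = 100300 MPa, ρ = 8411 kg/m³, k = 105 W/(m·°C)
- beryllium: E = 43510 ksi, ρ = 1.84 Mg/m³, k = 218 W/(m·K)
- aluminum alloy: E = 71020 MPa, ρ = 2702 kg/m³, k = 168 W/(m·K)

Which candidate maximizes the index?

Screen on constraints: k ≥ 53.1 W/(m·K). Survivors: silicon carbide, bronze, brass, beryllium, aluminum alloy.
Putting every candidate on a common basis:
  silicon carbide: E = 415.3 GPa, ρ = 3190 kg/m³
  bronze: E = 114.0 GPa, ρ = 8730 kg/m³
  brass: E = 100.3 GPa, ρ = 8411 kg/m³
  beryllium: E = 300.0 GPa, ρ = 1840 kg/m³
  aluminum alloy: E = 71.02 GPa, ρ = 2702 kg/m³
  beryllium: M = 3.64×10⁻³
  silicon carbide: M = 2.34×10⁻³
  aluminum alloy: M = 1.53×10⁻³
  bronze: M = 0.555×10⁻³
  brass: M = 0.552×10⁻³
Beryllium ranks first.

beryllium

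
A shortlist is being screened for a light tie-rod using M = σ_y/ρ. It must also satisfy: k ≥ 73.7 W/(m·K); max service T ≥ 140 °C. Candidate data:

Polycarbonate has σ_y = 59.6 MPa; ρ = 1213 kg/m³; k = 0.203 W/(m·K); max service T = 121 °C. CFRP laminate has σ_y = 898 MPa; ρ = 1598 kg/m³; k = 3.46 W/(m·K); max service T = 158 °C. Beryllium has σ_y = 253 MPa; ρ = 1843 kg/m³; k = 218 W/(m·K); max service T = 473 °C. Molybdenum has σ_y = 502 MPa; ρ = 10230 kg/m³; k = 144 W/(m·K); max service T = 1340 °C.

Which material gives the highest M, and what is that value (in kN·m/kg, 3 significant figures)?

Screen on constraints: k ≥ 73.7 W/(m·K); max service T ≥ 140 °C. Survivors: beryllium, molybdenum.
Per-candidate index values:
  beryllium: M = 137 kN·m/kg
  molybdenum: M = 49.1 kN·m/kg
Highest index: beryllium.

beryllium, M = 137 kN·m/kg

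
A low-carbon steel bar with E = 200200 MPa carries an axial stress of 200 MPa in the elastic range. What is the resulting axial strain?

9.99×10⁻⁴

E = 200200 MPa = 200.2 GPa = 200200 MPa.
ε = σ/E = 200 / 200200 = 9.99×10⁻⁴.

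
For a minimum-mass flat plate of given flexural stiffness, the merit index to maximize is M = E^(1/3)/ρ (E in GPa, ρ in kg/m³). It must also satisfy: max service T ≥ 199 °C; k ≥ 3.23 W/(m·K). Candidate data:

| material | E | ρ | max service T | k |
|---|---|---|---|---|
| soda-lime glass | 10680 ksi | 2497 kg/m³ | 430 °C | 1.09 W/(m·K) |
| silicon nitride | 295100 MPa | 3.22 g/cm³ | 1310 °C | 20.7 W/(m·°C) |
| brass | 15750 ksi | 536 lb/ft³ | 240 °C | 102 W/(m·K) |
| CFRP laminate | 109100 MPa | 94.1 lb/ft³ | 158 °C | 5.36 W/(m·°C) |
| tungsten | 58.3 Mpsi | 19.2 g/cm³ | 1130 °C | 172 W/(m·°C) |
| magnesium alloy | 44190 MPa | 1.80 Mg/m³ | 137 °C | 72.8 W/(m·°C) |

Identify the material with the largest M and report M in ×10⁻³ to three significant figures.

Screen on constraints: max service T ≥ 199 °C; k ≥ 3.23 W/(m·K). Survivors: silicon nitride, brass, tungsten.
After converting to SI:
  silicon nitride: E = 295.1 GPa, ρ = 3220 kg/m³
  brass: E = 108.6 GPa, ρ = 8586 kg/m³
  tungsten: E = 402.0 GPa, ρ = 19200 kg/m³
  silicon nitride: M = 2.07×10⁻³
  brass: M = 0.556×10⁻³
  tungsten: M = 0.384×10⁻³
The maximum is for silicon nitride.

silicon nitride, M = 2.07×10⁻³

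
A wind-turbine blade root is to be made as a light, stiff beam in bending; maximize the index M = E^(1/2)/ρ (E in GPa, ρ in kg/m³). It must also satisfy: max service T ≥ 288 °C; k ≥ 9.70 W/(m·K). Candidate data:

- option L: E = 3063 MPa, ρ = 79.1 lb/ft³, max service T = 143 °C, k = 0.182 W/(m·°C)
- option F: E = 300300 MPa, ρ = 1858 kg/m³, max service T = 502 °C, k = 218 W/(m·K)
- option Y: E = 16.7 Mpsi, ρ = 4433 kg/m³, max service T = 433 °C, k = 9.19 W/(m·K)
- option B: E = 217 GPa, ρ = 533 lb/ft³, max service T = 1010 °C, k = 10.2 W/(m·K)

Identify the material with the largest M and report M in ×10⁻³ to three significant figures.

option F, M = 9.33×10⁻³

Screen on constraints: max service T ≥ 288 °C; k ≥ 9.70 W/(m·K). Survivors: option F, option B.
Convert each candidate to consistent units, then evaluate M:
  option F: E = 300.3 GPa, ρ = 1858 kg/m³
  option B: E = 217.0 GPa, ρ = 8538 kg/m³
  option F: M = 9.33×10⁻³
  option B: M = 1.73×10⁻³
Option F has the largest M.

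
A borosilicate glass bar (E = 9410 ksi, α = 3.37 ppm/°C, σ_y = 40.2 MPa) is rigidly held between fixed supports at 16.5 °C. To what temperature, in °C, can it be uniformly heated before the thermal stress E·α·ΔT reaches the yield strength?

200 °C

E = 9410 ksi = 64.88 GPa.
E·α·ΔT = 40.20 MPa ⇒ ΔT = 40.20 / (64.88×10³ × 3.37×10⁻⁶) = 183.9 K.
T = 16.5 + 183.9 = 200.4 °C.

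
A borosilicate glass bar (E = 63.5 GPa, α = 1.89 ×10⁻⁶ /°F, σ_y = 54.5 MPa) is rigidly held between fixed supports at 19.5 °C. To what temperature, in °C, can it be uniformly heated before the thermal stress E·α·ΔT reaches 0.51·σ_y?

α = 1.89×10⁻⁶/°F × 9/5 = 3.40×10⁻⁶/K.
E·α·ΔT = 27.80 MPa ⇒ ΔT = 27.80 / (63.50×10³ × 3.40×10⁻⁶) = 128.7 K.
T = 19.5 + 128.7 = 148.2 °C.

148 °C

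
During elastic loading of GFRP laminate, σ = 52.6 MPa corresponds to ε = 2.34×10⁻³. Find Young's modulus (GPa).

E = σ/ε = 52.6 MPa / 2.34×10⁻³ = 22480 MPa = 22.5 GPa.

22.5 GPa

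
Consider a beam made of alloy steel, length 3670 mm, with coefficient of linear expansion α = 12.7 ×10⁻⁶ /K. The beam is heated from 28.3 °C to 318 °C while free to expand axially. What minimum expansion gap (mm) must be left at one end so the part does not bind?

ΔT = 318 − 28.3 = 289.7 K.
ΔL = α·L₀·ΔT = 12.7×10⁻⁶ × 3670 mm × 289.7 K = 13.5 mm.

13.5 mm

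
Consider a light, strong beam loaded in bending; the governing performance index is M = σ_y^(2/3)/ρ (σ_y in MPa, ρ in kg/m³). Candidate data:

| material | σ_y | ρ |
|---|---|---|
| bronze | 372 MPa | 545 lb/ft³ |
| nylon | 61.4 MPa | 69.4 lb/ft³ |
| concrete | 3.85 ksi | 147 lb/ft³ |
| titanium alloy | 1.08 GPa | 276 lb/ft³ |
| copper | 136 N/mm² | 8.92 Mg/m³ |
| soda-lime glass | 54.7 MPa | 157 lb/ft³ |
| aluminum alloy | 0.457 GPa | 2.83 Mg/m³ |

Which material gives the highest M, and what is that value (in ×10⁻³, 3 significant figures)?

titanium alloy, M = 23.8×10⁻³

In SI units:
  bronze: σ_y = 372.0 MPa, ρ = 8730 kg/m³
  nylon: σ_y = 61.40 MPa, ρ = 1112 kg/m³
  concrete: σ_y = 26.54 MPa, ρ = 2355 kg/m³
  titanium alloy: σ_y = 1080 MPa, ρ = 4421 kg/m³
  copper: σ_y = 136.0 MPa, ρ = 8920 kg/m³
  soda-lime glass: σ_y = 54.70 MPa, ρ = 2515 kg/m³
  aluminum alloy: σ_y = 457.0 MPa, ρ = 2830 kg/m³
  titanium alloy: M = 23.8×10⁻³
  aluminum alloy: M = 21.0×10⁻³
  nylon: M = 14.0×10⁻³
  bronze: M = 5.92×10⁻³
  soda-lime glass: M = 5.73×10⁻³
  concrete: M = 3.78×10⁻³
  copper: M = 2.96×10⁻³
Highest index: titanium alloy.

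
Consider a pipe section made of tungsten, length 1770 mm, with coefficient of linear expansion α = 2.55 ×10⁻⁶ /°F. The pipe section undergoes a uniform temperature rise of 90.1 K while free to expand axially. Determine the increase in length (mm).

0.732 mm

Convert α: 2.55×10⁻⁶/°F × (9/5) = 4.59×10⁻⁶/K.
ΔL = α·L₀·ΔT = 4.59×10⁻⁶ × 1770 mm × 90.10 K = 0.732 mm.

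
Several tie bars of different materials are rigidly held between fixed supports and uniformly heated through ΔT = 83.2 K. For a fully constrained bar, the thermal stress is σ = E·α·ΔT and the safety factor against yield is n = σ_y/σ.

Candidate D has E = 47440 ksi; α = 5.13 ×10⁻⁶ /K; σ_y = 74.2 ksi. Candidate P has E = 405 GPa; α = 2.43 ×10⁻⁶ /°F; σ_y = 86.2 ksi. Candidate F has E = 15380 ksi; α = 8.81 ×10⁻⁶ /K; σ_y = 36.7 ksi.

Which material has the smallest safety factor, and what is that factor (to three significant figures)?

candidate F, n = 3.26

With everything in SI (GPa, ×10⁻⁶/K, MPa):
  candidate D: E = 327.1, α = 5.13, σ_y = 511.6 → σ = 140 MPa, n = 3.66
  candidate P: E = 405.0, α = 4.37, σ_y = 594.3 → σ = 147 MPa, n = 4.03
  candidate F: E = 106.0, α = 8.81, σ_y = 253.0 → σ = 77.7 MPa, n = 3.26
Smallest n: candidate F with n = 3.26.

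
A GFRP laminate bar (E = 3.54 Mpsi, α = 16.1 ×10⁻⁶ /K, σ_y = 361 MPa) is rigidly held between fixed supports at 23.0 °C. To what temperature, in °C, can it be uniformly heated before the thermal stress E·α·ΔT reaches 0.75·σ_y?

712 °C

E = 3.54 Mpsi = 24.41 GPa.
E·α·ΔT = 270.8 MPa ⇒ ΔT = 270.8 / (24.41×10³ × 16.1×10⁻⁶) = 689.0 K.
T = 23.0 + 689.0 = 712.0 °C.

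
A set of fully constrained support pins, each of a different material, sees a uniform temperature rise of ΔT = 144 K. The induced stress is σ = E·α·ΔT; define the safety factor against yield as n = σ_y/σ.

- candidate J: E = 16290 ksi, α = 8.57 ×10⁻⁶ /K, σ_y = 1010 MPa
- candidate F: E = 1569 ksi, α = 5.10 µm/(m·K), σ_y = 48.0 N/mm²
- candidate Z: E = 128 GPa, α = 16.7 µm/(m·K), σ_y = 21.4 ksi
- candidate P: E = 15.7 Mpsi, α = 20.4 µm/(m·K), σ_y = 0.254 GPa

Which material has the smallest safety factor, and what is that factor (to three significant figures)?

candidate Z, n = 0.479

Converting E to GPa, α to ×10⁻⁶/K, σ_y to MPa, then σ and n for each:
  candidate J: E = 112.3, α = 8.57, σ_y = 1010 → σ = 139 MPa, n = 7.29
  candidate F: E = 10.82, α = 5.10, σ_y = 48.00 → σ = 7.94 MPa, n = 6.04
  candidate Z: E = 128.0, α = 16.7, σ_y = 147.5 → σ = 308 MPa, n = 0.479
  candidate P: E = 108.2, α = 20.4, σ_y = 254.0 → σ = 318 MPa, n = 0.799
Candidate Z has the lowest safety factor, n = 0.479.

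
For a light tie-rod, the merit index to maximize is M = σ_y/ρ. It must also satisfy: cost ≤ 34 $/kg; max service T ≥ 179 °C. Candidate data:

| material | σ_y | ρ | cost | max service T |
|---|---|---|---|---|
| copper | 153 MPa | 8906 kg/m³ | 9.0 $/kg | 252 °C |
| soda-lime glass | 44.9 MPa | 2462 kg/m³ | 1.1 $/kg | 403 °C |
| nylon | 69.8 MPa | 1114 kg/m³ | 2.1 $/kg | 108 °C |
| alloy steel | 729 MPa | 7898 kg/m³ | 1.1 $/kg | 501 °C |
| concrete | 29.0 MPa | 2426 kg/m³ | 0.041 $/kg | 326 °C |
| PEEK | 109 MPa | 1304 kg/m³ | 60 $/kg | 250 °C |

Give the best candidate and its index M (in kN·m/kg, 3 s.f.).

alloy steel, M = 92.3 kN·m/kg

Screen on constraints: cost ≤ 34 $/kg; max service T ≥ 179 °C. Survivors: copper, soda-lime glass, alloy steel, concrete.
Computing M directly (units already consistent):
  alloy steel: M = 92.3 kN·m/kg
  soda-lime glass: M = 18.2 kN·m/kg
  copper: M = 17.2 kN·m/kg
  concrete: M = 12.0 kN·m/kg
Alloy steel has the largest M.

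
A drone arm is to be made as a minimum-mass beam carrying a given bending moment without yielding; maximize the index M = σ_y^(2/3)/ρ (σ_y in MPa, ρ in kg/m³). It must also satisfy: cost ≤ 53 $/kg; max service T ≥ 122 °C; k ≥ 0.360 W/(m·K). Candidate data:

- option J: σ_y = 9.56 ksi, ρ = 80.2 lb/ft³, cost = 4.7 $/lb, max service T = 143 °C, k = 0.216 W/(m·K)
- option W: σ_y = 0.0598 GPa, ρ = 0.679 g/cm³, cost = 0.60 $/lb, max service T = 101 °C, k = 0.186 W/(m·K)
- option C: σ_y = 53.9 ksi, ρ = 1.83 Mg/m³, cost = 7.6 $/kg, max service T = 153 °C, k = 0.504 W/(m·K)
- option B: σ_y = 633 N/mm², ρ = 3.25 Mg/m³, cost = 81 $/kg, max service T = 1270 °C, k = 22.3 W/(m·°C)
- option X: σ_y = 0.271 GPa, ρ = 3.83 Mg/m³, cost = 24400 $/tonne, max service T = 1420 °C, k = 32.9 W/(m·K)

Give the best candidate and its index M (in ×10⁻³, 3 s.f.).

option C, M = 28.2×10⁻³

Screen on constraints: cost ≤ 53 $/kg; max service T ≥ 122 °C; k ≥ 0.360 W/(m·K). Survivors: option C, option X.
Putting every candidate on a common basis:
  option C: σ_y = 371.6 MPa, ρ = 1830 kg/m³
  option X: σ_y = 271.0 MPa, ρ = 3830 kg/m³
  option C: M = 28.2×10⁻³
  option X: M = 10.9×10⁻³
Highest index: option C.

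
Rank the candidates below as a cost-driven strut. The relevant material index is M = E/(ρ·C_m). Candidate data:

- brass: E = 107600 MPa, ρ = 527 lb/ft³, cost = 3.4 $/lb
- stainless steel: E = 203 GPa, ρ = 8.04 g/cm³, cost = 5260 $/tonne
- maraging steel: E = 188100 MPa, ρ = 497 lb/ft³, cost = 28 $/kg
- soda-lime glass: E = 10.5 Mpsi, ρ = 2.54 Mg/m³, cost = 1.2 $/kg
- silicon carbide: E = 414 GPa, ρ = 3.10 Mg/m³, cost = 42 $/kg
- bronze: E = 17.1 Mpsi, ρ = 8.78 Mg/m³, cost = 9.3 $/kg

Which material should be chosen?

soda-lime glass

Normalizing units and computing the index:
  brass: E = 107.6 GPa, ρ = 8442 kg/m³, cost = 7.496 $/kg
  stainless steel: E = 203.0 GPa, ρ = 8040 kg/m³, cost = 5.260 $/kg
  maraging steel: E = 188.1 GPa, ρ = 7961 kg/m³, cost = 28.00 $/kg
  soda-lime glass: E = 72.39 GPa, ρ = 2540 kg/m³, cost = 1.200 $/kg
  silicon carbide: E = 414.0 GPa, ρ = 3100 kg/m³, cost = 42.00 $/kg
  bronze: E = 117.9 GPa, ρ = 8780 kg/m³, cost = 9.300 $/kg
  soda-lime glass: M = 23.8 MN·m per $
  stainless steel: M = 4.80 MN·m per $
  silicon carbide: M = 3.18 MN·m per $
  brass: M = 1.70 MN·m per $
  bronze: M = 1.44 MN·m per $
  maraging steel: M = 0.844 MN·m per $
Soda-lime glass ranks first.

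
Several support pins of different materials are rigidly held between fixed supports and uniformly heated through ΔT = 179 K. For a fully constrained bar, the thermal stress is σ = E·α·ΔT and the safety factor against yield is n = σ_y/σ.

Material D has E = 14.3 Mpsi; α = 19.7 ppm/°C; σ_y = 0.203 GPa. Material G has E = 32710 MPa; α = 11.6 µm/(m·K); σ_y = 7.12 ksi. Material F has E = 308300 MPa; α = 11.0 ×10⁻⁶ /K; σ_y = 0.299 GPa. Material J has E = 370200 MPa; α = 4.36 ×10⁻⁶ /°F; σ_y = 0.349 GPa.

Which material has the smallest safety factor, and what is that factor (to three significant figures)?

Converting E to GPa, α to ×10⁻⁶/K, σ_y to MPa, then σ and n for each:
  material D: E = 98.60, α = 19.7, σ_y = 203.0 → σ = 348 MPa, n = 0.584
  material G: E = 32.71, α = 11.6, σ_y = 49.09 → σ = 67.9 MPa, n = 0.723
  material F: E = 308.3, α = 11.0, σ_y = 299.0 → σ = 607 MPa, n = 0.493
  material J: E = 370.2, α = 7.85, σ_y = 349.0 → σ = 520 MPa, n = 0.671
The minimum is material F at n = 0.493.

material F, n = 0.493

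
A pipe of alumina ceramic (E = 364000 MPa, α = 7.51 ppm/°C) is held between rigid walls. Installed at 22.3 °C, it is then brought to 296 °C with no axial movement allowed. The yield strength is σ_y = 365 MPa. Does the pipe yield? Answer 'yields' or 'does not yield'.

yields

E = 364000 MPa = 364.0 GPa.
ΔT = 273.7 K. Constrained thermal stress σ = E·α·ΔT = 364.0×10³ MPa × 7.51×10⁻⁶ × 273.7 = 748 MPa (compressive).
Compare to σ_y = 365 MPa: σ ≥ σ_y, so it yields.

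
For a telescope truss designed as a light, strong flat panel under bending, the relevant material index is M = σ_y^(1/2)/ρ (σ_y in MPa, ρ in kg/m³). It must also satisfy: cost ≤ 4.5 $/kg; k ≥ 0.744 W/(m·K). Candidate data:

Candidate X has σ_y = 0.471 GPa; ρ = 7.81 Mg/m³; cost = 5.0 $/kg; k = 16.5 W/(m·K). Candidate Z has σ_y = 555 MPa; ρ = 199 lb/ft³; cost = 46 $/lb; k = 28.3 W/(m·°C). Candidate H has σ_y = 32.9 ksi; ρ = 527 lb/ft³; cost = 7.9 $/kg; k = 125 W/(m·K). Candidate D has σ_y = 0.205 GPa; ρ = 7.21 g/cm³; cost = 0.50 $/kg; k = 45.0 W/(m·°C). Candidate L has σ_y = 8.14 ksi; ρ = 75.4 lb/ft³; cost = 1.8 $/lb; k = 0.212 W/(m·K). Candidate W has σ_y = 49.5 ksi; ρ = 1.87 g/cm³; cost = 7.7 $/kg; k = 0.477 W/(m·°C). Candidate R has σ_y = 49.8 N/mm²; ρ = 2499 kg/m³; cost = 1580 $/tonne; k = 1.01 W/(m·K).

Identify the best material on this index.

candidate R

Screen on constraints: cost ≤ 4.5 $/kg; k ≥ 0.744 W/(m·K). Survivors: candidate D, candidate R.
Putting every candidate on a common basis:
  candidate D: σ_y = 205.0 MPa, ρ = 7210 kg/m³
  candidate R: σ_y = 49.80 MPa, ρ = 2499 kg/m³
  candidate R: M = 2.82×10⁻³
  candidate D: M = 1.99×10⁻³
The maximum is for candidate R.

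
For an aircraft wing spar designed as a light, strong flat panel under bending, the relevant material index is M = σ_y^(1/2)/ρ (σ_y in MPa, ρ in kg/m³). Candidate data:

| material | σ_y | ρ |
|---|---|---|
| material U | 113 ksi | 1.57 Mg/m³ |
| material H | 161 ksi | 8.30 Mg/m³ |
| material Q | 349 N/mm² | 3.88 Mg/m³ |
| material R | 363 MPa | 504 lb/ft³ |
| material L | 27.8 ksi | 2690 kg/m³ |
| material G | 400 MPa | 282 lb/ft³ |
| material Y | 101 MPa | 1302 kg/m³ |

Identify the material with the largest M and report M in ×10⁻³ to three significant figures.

Putting every candidate on a common basis:
  material U: σ_y = 779.1 MPa, ρ = 1570 kg/m³
  material H: σ_y = 1110 MPa, ρ = 8300 kg/m³
  material Q: σ_y = 349.0 MPa, ρ = 3880 kg/m³
  material R: σ_y = 363.0 MPa, ρ = 8073 kg/m³
  material L: σ_y = 191.7 MPa, ρ = 2690 kg/m³
  material G: σ_y = 400.0 MPa, ρ = 4517 kg/m³
  material Y: σ_y = 101.0 MPa, ρ = 1302 kg/m³
  material U: M = 17.8×10⁻³
  material Y: M = 7.72×10⁻³
  material L: M = 5.15×10⁻³
  material Q: M = 4.81×10⁻³
  material G: M = 4.43×10⁻³
  material H: M = 4.01×10⁻³
  material R: M = 2.36×10⁻³
Material U has the largest M.

material U, M = 17.8×10⁻³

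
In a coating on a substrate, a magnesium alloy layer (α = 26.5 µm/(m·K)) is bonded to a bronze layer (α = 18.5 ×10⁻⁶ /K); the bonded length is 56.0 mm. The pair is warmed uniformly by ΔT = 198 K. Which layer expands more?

magnesium alloy

α(magnesium alloy) = 26.5×10⁻⁶/K vs α(bronze) = 18.5×10⁻⁶/K.
Higher α expands more for the same ΔT: magnesium alloy.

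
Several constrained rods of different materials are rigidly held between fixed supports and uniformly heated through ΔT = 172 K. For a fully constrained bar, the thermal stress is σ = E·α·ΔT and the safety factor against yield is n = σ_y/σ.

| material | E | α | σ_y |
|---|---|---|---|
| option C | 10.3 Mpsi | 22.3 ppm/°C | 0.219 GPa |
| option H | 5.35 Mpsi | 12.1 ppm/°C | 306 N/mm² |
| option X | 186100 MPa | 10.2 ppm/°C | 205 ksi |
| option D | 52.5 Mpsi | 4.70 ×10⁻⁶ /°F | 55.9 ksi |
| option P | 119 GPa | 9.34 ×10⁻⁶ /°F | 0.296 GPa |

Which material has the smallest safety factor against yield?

Converting E to GPa, α to ×10⁻⁶/K, σ_y to MPa, then σ and n for each:
  option C: E = 71.02, α = 22.3, σ_y = 219.0 → σ = 272 MPa, n = 0.804
  option H: E = 36.89, α = 12.1, σ_y = 306.0 → σ = 76.8 MPa, n = 3.99
  option X: E = 186.1, α = 10.2, σ_y = 1413 → σ = 326 MPa, n = 4.33
  option D: E = 362.0, α = 8.46, σ_y = 385.4 → σ = 527 MPa, n = 0.732
  option P: E = 119.0, α = 16.8, σ_y = 296.0 → σ = 344 MPa, n = 0.860
Option D has the lowest safety factor, n = 0.732.

option D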